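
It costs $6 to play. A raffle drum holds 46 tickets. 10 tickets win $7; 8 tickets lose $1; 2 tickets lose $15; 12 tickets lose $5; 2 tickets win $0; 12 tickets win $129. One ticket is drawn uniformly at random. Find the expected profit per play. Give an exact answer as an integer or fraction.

622/23 dollars

E[payout] = (10/46)·7 + (8/46)·(-1) + (2/46)·(-15) + (12/46)·(-5) + (2/46)·0 + (12/46)·129 = 760/23
Expected profit = 760/23 − 6 = 622/23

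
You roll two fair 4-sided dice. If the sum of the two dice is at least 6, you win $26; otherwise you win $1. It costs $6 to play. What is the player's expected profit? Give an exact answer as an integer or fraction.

35/8 dollars

E[payout] = (5/8)·1 + (3/8)·26 = 83/8
Expected profit = 83/8 − 6 = 35/8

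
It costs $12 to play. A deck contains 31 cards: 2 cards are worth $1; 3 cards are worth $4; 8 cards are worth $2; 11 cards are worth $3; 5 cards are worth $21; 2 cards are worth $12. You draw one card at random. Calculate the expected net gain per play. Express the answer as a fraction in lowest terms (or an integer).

-180/31 dollars

E[payout] = (2/31)·1 + (3/31)·4 + (8/31)·2 + (11/31)·3 + (5/31)·21 + (2/31)·12 = 192/31
Expected profit = 192/31 − 12 = -180/31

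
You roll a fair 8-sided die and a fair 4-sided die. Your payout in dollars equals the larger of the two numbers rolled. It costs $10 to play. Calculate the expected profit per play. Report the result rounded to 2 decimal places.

Distribution of the larger of the two numbers rolled: 1 w.p. 1/32, 2 w.p. 3/32, 3 w.p. 5/32, 4 w.p. 7/32, 5 w.p. 1/8, 6 w.p. 1/8, …
E[payout] = (1/32)·1 + (3/32)·2 + (5/32)·3 + (7/32)·4 + (1/8)·5 + (1/8)·6 + (1/8)·7 + (1/8)·8 = 77/16
Expected profit = 77/16 − 10 = -83/16 ≈ -$5.19

-$5.19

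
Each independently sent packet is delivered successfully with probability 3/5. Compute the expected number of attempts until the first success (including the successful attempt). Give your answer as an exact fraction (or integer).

5/3

For a geometric distribution, E[trials] = 1/p = 1/(3/5) = 5/3.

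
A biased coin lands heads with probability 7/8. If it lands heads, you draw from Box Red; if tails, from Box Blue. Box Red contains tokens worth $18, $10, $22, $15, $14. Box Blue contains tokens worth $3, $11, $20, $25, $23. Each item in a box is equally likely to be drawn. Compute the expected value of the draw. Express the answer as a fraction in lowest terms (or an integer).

E[X | Box Red] = (18 + 10 + 22 + 15 + 14)/5 = 79/5
E[X | Box Blue] = (3 + 11 + 20 + 25 + 23)/5 = 82/5
E[X] = (7/8)·79/5 + (1/8)·82/5 = 127/8

127/8 dollars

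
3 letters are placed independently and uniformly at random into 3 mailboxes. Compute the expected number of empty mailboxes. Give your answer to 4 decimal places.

Let Xⱼ=1 if mailbox j is empty. P(Xⱼ=1) = ((3-1)/3)^3 = 8/27.
By linearity, E[#empty] = 3·8/27 = 8/9.
≈ 0.8889

0.8889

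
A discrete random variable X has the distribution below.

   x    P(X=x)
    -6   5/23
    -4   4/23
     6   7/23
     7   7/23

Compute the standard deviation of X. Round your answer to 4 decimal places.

E[X] = 45/23, E[X²] = 839/23
Var(X) = E[X²] − (E[X])² = 839/23 − 2025/529 = 17272/529
SD(X) = √(17272/529) ≈ 5.7140

5.7140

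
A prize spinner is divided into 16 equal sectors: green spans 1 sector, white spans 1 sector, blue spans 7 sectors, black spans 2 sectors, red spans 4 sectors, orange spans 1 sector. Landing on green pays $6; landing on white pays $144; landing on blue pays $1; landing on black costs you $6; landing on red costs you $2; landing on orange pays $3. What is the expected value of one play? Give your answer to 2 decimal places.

E[payout] = (1/16)·6 + (1/16)·144 + (7/16)·1 + (2/16)·(-6) + (4/16)·(-2) + (1/16)·3 = 35/4
≈ $8.75

$8.75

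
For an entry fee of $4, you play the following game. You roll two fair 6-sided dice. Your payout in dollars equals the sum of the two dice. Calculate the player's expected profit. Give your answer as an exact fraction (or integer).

$3

Distribution of the sum of the two dice: 2 w.p. 1/36, 3 w.p. 1/18, 4 w.p. 1/12, 5 w.p. 1/9, 6 w.p. 5/36, 7 w.p. 1/6, …
E[payout] = (1/36)·2 + (1/18)·3 + (1/12)·4 + (1/9)·5 + (5/36)·6 + (1/6)·7 + (5/36)·8 + (1/9)·9 + (1/12)·10 + (1/18)·11 + (1/36)·12 = 7
Expected profit = 7 − 4 = 3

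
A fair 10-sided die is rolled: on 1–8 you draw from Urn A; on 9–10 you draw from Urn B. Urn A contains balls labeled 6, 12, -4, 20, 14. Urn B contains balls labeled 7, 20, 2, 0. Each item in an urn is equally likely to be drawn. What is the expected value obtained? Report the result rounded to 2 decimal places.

E[X | Urn A] = (6 + 12 − 4 + 20 + 14)/5 = 48/5
E[X | Urn B] = (7 + 20 + 2 + 0)/4 = 29/4
E[X] = (4/5)·48/5 + (1/5)·29/4 = 913/100 ≈ 9.13

9.13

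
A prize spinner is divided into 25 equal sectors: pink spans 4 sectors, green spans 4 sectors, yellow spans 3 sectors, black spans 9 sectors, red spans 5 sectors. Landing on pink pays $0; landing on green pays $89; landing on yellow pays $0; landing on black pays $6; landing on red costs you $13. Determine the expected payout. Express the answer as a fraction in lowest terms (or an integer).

69/5 dollars

E[payout] = (4/25)·0 + (4/25)·89 + (3/25)·0 + (9/25)·6 + (5/25)·(-13) = 69/5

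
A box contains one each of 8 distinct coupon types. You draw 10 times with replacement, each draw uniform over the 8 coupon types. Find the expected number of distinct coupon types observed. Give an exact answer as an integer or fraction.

Let Xⱼ=1 if type j appears at least once. P(Xⱼ=1) = 1 − ((8−1)/8)^10 = 791266575/1073741824.
E[#distinct] = 8·791266575/1073741824 = 791266575/134217728.

791266575/134217728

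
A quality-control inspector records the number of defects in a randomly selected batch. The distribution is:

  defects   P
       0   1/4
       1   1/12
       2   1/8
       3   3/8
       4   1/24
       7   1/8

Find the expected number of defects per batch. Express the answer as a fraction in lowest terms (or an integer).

E[X] = (1/4)·0 + (1/12)·1 + (1/8)·2 + (3/8)·3 + (1/24)·4 + (1/8)·7
     = 5/2

5/2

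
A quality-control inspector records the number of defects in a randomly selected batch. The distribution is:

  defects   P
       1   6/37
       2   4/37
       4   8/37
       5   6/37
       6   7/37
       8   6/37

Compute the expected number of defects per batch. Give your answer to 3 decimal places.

4.486

E[X] = (6/37)·1 + (4/37)·2 + (8/37)·4 + (6/37)·5 + (7/37)·6 + (6/37)·8
     = 166/37 ≈ 4.486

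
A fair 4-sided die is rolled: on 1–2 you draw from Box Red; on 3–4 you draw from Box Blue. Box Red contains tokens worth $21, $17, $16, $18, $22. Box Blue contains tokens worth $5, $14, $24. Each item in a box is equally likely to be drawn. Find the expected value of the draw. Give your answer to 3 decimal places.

$16.567

E[X | Box Red] = (21 + 17 + 16 + 18 + 22)/5 = 94/5
E[X | Box Blue] = (5 + 14 + 24)/3 = 43/3
E[X] = (1/2)·94/5 + (1/2)·43/3 = 497/30 ≈ 16.567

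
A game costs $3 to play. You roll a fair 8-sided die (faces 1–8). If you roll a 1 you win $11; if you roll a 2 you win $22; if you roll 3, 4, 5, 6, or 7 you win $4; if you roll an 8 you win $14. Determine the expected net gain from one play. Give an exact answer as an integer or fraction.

43/8 dollars

E[payout] = (5/8)·4 + (1/8)·11 + (1/8)·14 + (1/8)·22 = 67/8
Expected profit = 67/8 − 3 = 43/8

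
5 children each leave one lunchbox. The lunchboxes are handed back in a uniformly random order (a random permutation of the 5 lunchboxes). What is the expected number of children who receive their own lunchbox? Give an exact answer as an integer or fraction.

1

Let Xᵢ = 1 if person i gets their own lunchbox. For each i, P(Xᵢ=1) = 1/5.
By linearity of expectation, E[X₁+…+X_5] = 5·(1/5) = 1.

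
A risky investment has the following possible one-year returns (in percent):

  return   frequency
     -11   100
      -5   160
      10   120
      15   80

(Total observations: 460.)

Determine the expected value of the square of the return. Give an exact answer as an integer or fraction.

2305/23

Total = 460, so P(return=-11) = 100/460, etc.
E[X²] = (5/23)·121 + (8/23)·25 + (6/23)·100 + (4/23)·225
     = 2305/23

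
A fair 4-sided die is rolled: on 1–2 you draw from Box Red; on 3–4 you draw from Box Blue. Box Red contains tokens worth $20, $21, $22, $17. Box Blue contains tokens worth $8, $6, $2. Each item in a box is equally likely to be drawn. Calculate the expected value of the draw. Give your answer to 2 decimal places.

$12.67

E[X | Box Red] = (20 + 21 + 22 + 17)/4 = 20
E[X | Box Blue] = (8 + 6 + 2)/3 = 16/3
E[X] = (1/2)·20 + (1/2)·16/3 = 38/3 ≈ 12.67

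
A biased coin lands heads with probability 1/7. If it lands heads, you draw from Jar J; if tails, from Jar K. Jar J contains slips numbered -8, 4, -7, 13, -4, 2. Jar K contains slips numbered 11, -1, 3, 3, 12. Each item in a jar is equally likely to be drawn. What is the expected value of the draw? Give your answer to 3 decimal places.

4.800

E[X | Jar J] = (-8 + 4 − 7 + 13 − 4 + 2)/6 = 0
E[X | Jar K] = (11 − 1 + 3 + 3 + 12)/5 = 28/5
E[X] = (1/7)·0 + (6/7)·28/5 = 24/5 ≈ 4.800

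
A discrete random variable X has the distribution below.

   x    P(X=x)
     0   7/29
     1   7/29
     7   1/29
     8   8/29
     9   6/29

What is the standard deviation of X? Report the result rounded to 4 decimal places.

E[X] = 132/29, E[X²] = 1054/29
Var(X) = E[X²] − (E[X])² = 1054/29 − 17424/841 = 13142/841
SD(X) = √(13142/841) ≈ 3.9531

3.9531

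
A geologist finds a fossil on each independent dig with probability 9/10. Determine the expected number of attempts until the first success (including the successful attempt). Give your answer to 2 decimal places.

1.11

For a geometric distribution, E[trials] = 1/p = 1/(9/10) = 10/9.
≈ 1.11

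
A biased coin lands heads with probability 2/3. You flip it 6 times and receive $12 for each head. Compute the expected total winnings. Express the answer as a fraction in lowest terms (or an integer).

$48

E[#heads] = 6·2/3 = 4 (linearity over flips).
E[winnings] = 12·4 = 48.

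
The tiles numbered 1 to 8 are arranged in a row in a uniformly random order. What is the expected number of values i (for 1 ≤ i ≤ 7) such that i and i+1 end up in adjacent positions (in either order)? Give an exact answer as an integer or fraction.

7/4

For each i ∈ {1,…,7}, let Xᵢ = 1 if i and i+1 are adjacent. P(Xᵢ=1) = 2·(8−1)!/8! = 2/8.
By linearity, E[ΣXᵢ] = (7)·(2/8) = 7/4.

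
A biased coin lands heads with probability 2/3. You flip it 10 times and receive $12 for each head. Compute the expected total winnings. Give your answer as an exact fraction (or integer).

$80

E[#heads] = 10·2/3 = 20/3 (linearity over flips).
E[winnings] = 12·20/3 = 80.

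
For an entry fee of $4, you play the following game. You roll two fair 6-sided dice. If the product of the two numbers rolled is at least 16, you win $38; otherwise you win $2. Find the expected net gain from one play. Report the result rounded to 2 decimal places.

E[payout] = (25/36)·2 + (11/36)·38 = 13
Expected profit = 13 − 4 = 9 ≈ $9.00

$9.00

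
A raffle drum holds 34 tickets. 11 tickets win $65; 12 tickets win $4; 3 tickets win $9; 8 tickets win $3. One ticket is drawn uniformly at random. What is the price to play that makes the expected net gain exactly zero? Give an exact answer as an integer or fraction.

407/17 dollars

E[payout] = (11/34)·65 + (12/34)·4 + (3/34)·9 + (8/34)·3 = 407/17
Fair fee = E[payout] = 407/17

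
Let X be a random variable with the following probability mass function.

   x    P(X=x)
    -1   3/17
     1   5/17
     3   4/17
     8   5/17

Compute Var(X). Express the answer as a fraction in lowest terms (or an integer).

E[X] = (3/17)·(-1) + (5/17)·1 + (4/17)·3 + (5/17)·8 = 54/17
E[X²] = (3/17)·1 + (5/17)·1 + (4/17)·9 + (5/17)·64 = 364/17
Var(X) = 364/17 − (54/17)² = 3272/289

3272/289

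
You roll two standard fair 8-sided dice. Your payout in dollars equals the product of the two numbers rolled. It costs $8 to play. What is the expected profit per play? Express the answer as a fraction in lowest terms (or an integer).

49/4 dollars

Distribution of the product of the two numbers rolled: 1 w.p. 1/64, 2 w.p. 1/32, 3 w.p. 1/32, 4 w.p. 3/64, 5 w.p. 1/32, 6 w.p. 1/16, …
E[payout] = (1/64)·1 + (1/32)·2 + (1/32)·3 + (3/64)·4 + (1/32)·5 + (1/16)·6 + (1/32)·7 + (1/16)·8 + (1/64)·9 + (1/32)·10 + (1/16)·12 + (1/32)·14 + (1/32)·15 + (3/64)·16 + (1/32)·18 + (1/32)·20 + (1/32)·21 + (1/16)·24 + (1/64)·25 + (1/32)·28 + (1/32)·30 + (1/32)·32 + (1/32)·35 + (1/64)·36 + (1/32)·40 + (1/32)·42 + (1/32)·48 + (1/64)·49 + (1/32)·56 + (1/64)·64 = 81/4
Expected profit = 81/4 − 8 = 49/4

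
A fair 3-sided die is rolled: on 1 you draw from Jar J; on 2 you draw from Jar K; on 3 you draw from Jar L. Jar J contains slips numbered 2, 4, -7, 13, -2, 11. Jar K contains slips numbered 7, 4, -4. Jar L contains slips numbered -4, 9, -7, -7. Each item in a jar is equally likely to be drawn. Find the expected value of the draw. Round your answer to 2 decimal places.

E[X | Jar J] = (2 + 4 − 7 + 13 − 2 + 11)/6 = 7/2
E[X | Jar K] = (7 + 4 − 4)/3 = 7/3
E[X | Jar L] = (-4 + 9 − 7 − 7)/4 = -9/4
E[X] = (1/3)·7/2 + (1/3)·7/3 + (1/3)·(-9/4) = 43/36 ≈ 1.19

1.19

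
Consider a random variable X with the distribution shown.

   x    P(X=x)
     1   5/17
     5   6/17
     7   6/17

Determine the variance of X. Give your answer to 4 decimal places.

5.8962

E[X] = (5/17)·1 + (6/17)·5 + (6/17)·7 = 77/17
E[X²] = (5/17)·1 + (6/17)·25 + (6/17)·49 = 449/17
Var(X) = 449/17 − (77/17)² = 1704/289 ≈ 5.8962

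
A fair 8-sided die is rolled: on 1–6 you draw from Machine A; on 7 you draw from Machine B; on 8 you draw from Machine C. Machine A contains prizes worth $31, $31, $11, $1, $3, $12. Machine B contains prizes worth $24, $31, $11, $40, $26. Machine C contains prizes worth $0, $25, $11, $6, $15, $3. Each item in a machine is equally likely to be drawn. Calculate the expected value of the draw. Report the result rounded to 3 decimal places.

E[X | Machine A] = (31 + 31 + 11 + 1 + 3 + 12)/6 = 89/6
E[X | Machine B] = (24 + 31 + 11 + 40 + 26)/5 = 132/5
E[X | Machine C] = (0 + 25 + 11 + 6 + 15 + 3)/6 = 10
E[X] = (3/4)·89/6 + (1/8)·132/5 + (1/8)·10 = 627/40 ≈ 15.675

$15.675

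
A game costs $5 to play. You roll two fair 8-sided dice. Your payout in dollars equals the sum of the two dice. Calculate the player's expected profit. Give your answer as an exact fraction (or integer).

Distribution of the sum of the two dice: 2 w.p. 1/64, 3 w.p. 1/32, 4 w.p. 3/64, 5 w.p. 1/16, 6 w.p. 5/64, 7 w.p. 3/32, …
E[payout] = (1/64)·2 + (1/32)·3 + (3/64)·4 + (1/16)·5 + (5/64)·6 + (3/32)·7 + (7/64)·8 + (1/8)·9 + (7/64)·10 + (3/32)·11 + (5/64)·12 + (1/16)·13 + (3/64)·14 + (1/32)·15 + (1/64)·16 = 9
Expected profit = 9 − 5 = 4

$4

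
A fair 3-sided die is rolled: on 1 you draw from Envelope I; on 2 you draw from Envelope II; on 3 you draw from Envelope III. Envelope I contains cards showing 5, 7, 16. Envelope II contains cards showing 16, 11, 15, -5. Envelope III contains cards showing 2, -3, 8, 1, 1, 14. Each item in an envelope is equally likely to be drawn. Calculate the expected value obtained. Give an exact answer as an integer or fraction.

269/36

E[X | Envelope I] = (5 + 7 + 16)/3 = 28/3
E[X | Envelope II] = (16 + 11 + 15 − 5)/4 = 37/4
E[X | Envelope III] = (2 − 3 + 8 + 1 + 1 + 14)/6 = 23/6
E[X] = (1/3)·28/3 + (1/3)·37/4 + (1/3)·23/6 = 269/36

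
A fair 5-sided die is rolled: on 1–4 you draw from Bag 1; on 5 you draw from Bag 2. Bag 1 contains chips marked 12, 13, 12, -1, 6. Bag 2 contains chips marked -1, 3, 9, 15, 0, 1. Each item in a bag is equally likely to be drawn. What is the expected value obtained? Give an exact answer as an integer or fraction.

E[X | Bag 1] = (12 + 13 + 12 − 1 + 6)/5 = 42/5
E[X | Bag 2] = (-1 + 3 + 9 + 15 + 0 + 1)/6 = 9/2
E[X] = (4/5)·42/5 + (1/5)·9/2 = 381/50

381/50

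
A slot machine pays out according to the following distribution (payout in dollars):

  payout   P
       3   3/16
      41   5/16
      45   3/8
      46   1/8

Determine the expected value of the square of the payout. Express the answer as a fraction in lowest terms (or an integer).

12407/8

E[X²] = (3/16)·9 + (5/16)·1681 + (3/8)·2025 + (1/8)·2116
     = 12407/8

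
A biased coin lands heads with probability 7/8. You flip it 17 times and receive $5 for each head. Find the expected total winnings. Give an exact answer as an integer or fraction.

595/8 dollars

E[#heads] = 17·7/8 = 119/8 (linearity over flips).
E[winnings] = 5·119/8 = 595/8.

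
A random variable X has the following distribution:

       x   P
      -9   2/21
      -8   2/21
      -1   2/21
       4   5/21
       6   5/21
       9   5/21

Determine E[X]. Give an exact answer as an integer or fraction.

E[X] = (2/21)·(-9) + (2/21)·(-8) + (2/21)·(-1) + (5/21)·4 + (5/21)·6 + (5/21)·9
     = 59/21

59/21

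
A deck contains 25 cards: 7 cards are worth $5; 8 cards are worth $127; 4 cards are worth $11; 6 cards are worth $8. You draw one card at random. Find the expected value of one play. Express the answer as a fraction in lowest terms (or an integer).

E[payout] = (7/25)·5 + (8/25)·127 + (4/25)·11 + (6/25)·8 = 1143/25

1143/25 dollars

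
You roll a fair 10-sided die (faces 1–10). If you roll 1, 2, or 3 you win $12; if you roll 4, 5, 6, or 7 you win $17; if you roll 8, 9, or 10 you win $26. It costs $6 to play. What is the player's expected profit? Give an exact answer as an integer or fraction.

61/5 dollars

E[payout] = (3/10)·12 + (2/5)·17 + (3/10)·26 = 91/5
Expected profit = 91/5 − 6 = 61/5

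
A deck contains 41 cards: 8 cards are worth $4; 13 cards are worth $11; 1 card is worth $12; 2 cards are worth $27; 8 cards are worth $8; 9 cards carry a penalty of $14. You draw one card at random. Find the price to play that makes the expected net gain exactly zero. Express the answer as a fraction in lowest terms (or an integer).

179/41 dollars

E[payout] = (8/41)·4 + (13/41)·11 + (1/41)·12 + (2/41)·27 + (8/41)·8 + (9/41)·(-14) = 179/41
Fair fee = E[payout] = 179/41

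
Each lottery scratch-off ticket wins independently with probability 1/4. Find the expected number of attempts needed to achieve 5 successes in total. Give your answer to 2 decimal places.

By linearity (sum of 5 independent geometric waits), E[trials] = 5/p = 5/(1/4) = 20.
≈ 20.00

20.00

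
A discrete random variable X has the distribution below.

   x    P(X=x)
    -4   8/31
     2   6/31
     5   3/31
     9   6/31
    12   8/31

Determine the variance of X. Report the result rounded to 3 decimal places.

E[X] = (8/31)·(-4) + (6/31)·2 + (3/31)·5 + (6/31)·9 + (8/31)·12 = 145/31
E[X²] = (8/31)·16 + (6/31)·4 + (3/31)·25 + (6/31)·81 + (8/31)·144 = 1865/31
Var(X) = 1865/31 − (145/31)² = 36790/961 ≈ 38.283

38.283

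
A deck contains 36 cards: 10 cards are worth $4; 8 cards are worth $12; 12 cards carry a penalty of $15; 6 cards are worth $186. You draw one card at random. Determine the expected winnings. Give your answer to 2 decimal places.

E[payout] = (10/36)·4 + (8/36)·12 + (12/36)·(-15) + (6/36)·186 = 268/9
≈ $29.78

$29.78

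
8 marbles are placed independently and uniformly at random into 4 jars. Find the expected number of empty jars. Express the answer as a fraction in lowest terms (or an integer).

6561/16384

Let Xⱼ=1 if jar j is empty. P(Xⱼ=1) = ((4-1)/4)^8 = 6561/65536.
By linearity, E[#empty] = 4·6561/65536 = 6561/16384.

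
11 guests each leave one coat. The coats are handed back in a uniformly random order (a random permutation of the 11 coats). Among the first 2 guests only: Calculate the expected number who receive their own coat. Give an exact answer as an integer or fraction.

2/11

Let Xᵢ = 1 if person i gets their own coat. For each i, P(Xᵢ=1) = 1/11.
By linearity of expectation, E[X₁+…+X_2] = 2·(1/11) = 2/11.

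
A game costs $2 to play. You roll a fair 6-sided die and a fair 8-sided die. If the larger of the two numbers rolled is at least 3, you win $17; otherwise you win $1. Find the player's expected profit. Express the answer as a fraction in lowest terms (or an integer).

41/3 dollars

E[payout] = (1/12)·1 + (11/12)·17 = 47/3
Expected profit = 47/3 − 2 = 41/3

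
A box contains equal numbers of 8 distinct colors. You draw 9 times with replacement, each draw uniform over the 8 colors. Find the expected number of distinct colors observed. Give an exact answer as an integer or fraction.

Let Xⱼ=1 if type j appears at least once. P(Xⱼ=1) = 1 − ((8−1)/8)^9 = 93864121/134217728.
E[#distinct] = 8·93864121/134217728 = 93864121/16777216.

93864121/16777216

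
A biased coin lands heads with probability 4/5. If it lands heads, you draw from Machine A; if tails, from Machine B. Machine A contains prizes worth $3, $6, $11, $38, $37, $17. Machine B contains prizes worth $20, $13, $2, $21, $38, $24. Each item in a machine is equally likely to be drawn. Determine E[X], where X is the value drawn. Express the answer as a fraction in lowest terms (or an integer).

E[X | Machine A] = (3 + 6 + 11 + 38 + 37 + 17)/6 = 56/3
E[X | Machine B] = (20 + 13 + 2 + 21 + 38 + 24)/6 = 59/3
E[X] = (4/5)·56/3 + (1/5)·59/3 = 283/15

283/15 dollars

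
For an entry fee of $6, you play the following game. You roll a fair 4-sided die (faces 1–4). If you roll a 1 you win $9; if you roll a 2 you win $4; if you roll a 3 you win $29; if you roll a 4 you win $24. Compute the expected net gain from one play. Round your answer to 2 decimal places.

E[payout] = (1/4)·4 + (1/4)·9 + (1/4)·24 + (1/4)·29 = 33/2
Expected profit = 33/2 − 6 = 21/2 ≈ $10.50

$10.50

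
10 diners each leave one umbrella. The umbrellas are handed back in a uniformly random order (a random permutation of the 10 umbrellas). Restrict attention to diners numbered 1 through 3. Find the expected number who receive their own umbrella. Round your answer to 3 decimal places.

0.300

Let Xᵢ = 1 if person i gets their own umbrella. For each i, P(Xᵢ=1) = 1/10.
By linearity of expectation, E[X₁+…+X_3] = 3·(1/10) = 3/10.
≈ 0.300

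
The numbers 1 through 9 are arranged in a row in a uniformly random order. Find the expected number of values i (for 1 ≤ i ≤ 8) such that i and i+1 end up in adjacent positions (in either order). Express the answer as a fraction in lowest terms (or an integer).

16/9

For each i ∈ {1,…,8}, let Xᵢ = 1 if i and i+1 are adjacent. P(Xᵢ=1) = 2·(9−1)!/9! = 2/9.
By linearity, E[ΣXᵢ] = (8)·(2/9) = 16/9.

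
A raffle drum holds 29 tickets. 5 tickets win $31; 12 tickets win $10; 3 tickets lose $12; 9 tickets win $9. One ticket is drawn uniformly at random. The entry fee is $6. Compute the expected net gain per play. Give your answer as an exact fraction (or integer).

146/29 dollars

E[payout] = (5/29)·31 + (12/29)·10 + (3/29)·(-12) + (9/29)·9 = 320/29
Expected profit = 320/29 − 6 = 146/29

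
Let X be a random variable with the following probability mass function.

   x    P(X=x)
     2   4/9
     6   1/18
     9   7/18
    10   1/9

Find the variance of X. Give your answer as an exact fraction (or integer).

E[X] = (4/9)·2 + (1/18)·6 + (7/18)·9 + (1/9)·10 = 35/6
E[X²] = (4/9)·4 + (1/18)·36 + (7/18)·81 + (1/9)·100 = 835/18
Var(X) = 835/18 − (35/6)² = 445/36

445/36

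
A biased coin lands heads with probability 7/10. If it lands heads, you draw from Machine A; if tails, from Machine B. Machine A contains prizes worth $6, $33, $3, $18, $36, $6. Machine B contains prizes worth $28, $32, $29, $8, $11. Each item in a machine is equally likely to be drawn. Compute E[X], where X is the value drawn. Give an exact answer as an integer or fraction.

E[X | Machine A] = (6 + 33 + 3 + 18 + 36 + 6)/6 = 17
E[X | Machine B] = (28 + 32 + 29 + 8 + 11)/5 = 108/5
E[X] = (7/10)·17 + (3/10)·108/5 = 919/50

919/50 dollars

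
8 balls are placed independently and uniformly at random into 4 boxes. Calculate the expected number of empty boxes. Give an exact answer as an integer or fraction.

6561/16384

Let Xⱼ=1 if box j is empty. P(Xⱼ=1) = ((4-1)/4)^8 = 6561/65536.
By linearity, E[#empty] = 4·6561/65536 = 6561/16384.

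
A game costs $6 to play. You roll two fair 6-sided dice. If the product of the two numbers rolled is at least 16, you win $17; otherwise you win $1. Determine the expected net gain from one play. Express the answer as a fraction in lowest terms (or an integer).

E[payout] = (25/36)·1 + (11/36)·17 = 53/9
Expected profit = 53/9 − 6 = -1/9

-1/9 dollars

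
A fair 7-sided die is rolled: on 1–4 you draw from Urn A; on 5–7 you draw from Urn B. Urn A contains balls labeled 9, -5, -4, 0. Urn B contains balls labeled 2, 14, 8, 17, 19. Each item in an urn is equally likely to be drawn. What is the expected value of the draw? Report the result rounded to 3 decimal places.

5.143

E[X | Urn A] = (9 − 5 − 4 + 0)/4 = 0
E[X | Urn B] = (2 + 14 + 8 + 17 + 19)/5 = 12
E[X] = (4/7)·0 + (3/7)·12 = 36/7 ≈ 5.143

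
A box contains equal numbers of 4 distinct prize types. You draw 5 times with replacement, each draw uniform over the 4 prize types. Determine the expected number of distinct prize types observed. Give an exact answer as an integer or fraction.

781/256

Let Xⱼ=1 if type j appears at least once. P(Xⱼ=1) = 1 − ((4−1)/4)^5 = 781/1024.
E[#distinct] = 4·781/1024 = 781/256.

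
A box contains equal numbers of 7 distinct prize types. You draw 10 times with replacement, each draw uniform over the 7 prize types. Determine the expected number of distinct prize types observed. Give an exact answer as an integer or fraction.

Let Xⱼ=1 if type j appears at least once. P(Xⱼ=1) = 1 − ((7−1)/7)^10 = 222009073/282475249.
E[#distinct] = 7·222009073/282475249 = 222009073/40353607.

222009073/40353607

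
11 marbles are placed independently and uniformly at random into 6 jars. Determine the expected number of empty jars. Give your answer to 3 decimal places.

Let Xⱼ=1 if jar j is empty. P(Xⱼ=1) = ((6-1)/6)^11 = 48828125/362797056.
By linearity, E[#empty] = 6·48828125/362797056 = 48828125/60466176.
≈ 0.808

0.808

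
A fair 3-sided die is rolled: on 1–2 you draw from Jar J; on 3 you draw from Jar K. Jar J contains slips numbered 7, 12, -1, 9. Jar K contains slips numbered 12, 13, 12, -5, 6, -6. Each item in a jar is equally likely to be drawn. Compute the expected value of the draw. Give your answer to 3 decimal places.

E[X | Jar J] = (7 + 12 − 1 + 9)/4 = 27/4
E[X | Jar K] = (12 + 13 + 12 − 5 + 6 − 6)/6 = 16/3
E[X] = (2/3)·27/4 + (1/3)·16/3 = 113/18 ≈ 6.278

6.278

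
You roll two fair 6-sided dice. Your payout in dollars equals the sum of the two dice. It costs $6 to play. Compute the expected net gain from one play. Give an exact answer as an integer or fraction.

Distribution of the sum of the two dice: 2 w.p. 1/36, 3 w.p. 1/18, 4 w.p. 1/12, 5 w.p. 1/9, 6 w.p. 5/36, 7 w.p. 1/6, …
E[payout] = (1/36)·2 + (1/18)·3 + (1/12)·4 + (1/9)·5 + (5/36)·6 + (1/6)·7 + (5/36)·8 + (1/9)·9 + (1/12)·10 + (1/18)·11 + (1/36)·12 = 7
Expected profit = 7 − 6 = 1

$1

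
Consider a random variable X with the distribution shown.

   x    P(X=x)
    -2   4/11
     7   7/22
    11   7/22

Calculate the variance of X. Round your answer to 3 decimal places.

E[X] = (4/11)·(-2) + (7/22)·7 + (7/22)·11 = 5
E[X²] = (4/11)·4 + (7/22)·49 + (7/22)·121 = 611/11
Var(X) = 611/11 − (5)² = 336/11 ≈ 30.545

30.545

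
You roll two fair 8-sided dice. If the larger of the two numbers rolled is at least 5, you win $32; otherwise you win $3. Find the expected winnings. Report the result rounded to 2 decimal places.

E[payout] = (1/4)·3 + (3/4)·32 = 99/4
≈ $24.75

$24.75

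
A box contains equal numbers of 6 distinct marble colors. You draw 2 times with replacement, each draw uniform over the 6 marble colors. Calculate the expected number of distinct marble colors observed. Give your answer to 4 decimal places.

Let Xⱼ=1 if type j appears at least once. P(Xⱼ=1) = 1 − ((6−1)/6)^2 = 11/36.
E[#distinct] = 6·11/36 = 11/6.
≈ 1.8333

1.8333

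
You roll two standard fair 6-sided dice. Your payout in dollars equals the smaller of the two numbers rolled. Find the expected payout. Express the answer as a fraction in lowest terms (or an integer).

91/36 dollars

Distribution of the smaller of the two numbers rolled: 1 w.p. 11/36, 2 w.p. 1/4, 3 w.p. 7/36, 4 w.p. 5/36, 5 w.p. 1/12, 6 w.p. 1/36
E[payout] = (11/36)·1 + (1/4)·2 + (7/36)·3 + (5/36)·4 + (1/12)·5 + (1/36)·6 = 91/36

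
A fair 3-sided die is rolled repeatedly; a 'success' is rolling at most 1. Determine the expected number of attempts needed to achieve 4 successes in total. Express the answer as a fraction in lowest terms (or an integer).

By linearity (sum of 4 independent geometric waits), E[trials] = 4/p = 4/(1/3) = 12.

12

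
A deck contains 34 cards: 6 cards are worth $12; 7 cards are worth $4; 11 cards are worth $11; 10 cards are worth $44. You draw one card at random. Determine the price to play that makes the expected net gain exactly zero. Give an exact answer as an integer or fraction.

661/34 dollars

E[payout] = (6/34)·12 + (7/34)·4 + (11/34)·11 + (10/34)·44 = 661/34
Fair fee = E[payout] = 661/34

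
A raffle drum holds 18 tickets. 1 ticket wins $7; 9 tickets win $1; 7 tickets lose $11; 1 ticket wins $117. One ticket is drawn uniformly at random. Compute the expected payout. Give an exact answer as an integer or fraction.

28/9 dollars

E[payout] = (1/18)·7 + (9/18)·1 + (7/18)·(-11) + (1/18)·117 = 28/9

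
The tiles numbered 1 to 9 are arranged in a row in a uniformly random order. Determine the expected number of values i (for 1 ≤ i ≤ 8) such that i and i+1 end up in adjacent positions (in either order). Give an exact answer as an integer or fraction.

For each i ∈ {1,…,8}, let Xᵢ = 1 if i and i+1 are adjacent. P(Xᵢ=1) = 2·(9−1)!/9! = 2/9.
By linearity, E[ΣXᵢ] = (8)·(2/9) = 16/9.

16/9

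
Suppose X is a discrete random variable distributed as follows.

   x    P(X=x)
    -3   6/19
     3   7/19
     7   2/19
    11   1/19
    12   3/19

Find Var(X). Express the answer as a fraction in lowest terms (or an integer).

10496/361

E[X] = (6/19)·(-3) + (7/19)·3 + (2/19)·7 + (1/19)·11 + (3/19)·12 = 64/19
E[X²] = (6/19)·9 + (7/19)·9 + (2/19)·49 + (1/19)·121 + (3/19)·144 = 768/19
Var(X) = 768/19 − (64/19)² = 10496/361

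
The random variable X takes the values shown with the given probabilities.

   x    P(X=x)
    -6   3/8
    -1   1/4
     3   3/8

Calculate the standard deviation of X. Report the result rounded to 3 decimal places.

3.903

E[X] = -11/8, E[X²] = 137/8
Var(X) = E[X²] − (E[X])² = 137/8 − 121/64 = 975/64
SD(X) = √(975/64) ≈ 3.903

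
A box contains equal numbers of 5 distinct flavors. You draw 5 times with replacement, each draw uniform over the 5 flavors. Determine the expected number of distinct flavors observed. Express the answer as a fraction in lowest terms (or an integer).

Let Xⱼ=1 if type j appears at least once. P(Xⱼ=1) = 1 − ((5−1)/5)^5 = 2101/3125.
E[#distinct] = 5·2101/3125 = 2101/625.

2101/625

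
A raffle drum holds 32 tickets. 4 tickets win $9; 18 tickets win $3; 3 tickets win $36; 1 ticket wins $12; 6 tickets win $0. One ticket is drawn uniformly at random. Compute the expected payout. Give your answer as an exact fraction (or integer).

105/16 dollars

E[payout] = (4/32)·9 + (18/32)·3 + (3/32)·36 + (1/32)·12 + (6/32)·0 = 105/16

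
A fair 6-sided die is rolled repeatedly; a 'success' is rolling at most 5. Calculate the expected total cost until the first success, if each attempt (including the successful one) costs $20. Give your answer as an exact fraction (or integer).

E[#attempts] = 1/p = 6/5; E[cost] = 20·6/5 = 24.

$24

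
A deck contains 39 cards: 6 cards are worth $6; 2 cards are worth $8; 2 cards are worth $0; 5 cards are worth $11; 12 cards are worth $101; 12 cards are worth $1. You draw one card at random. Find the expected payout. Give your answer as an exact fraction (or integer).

E[payout] = (6/39)·6 + (2/39)·8 + (2/39)·0 + (5/39)·11 + (12/39)·101 + (12/39)·1 = 1331/39

1331/39 dollars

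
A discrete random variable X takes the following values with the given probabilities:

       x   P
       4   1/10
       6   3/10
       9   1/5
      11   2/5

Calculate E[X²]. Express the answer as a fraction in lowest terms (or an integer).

77

E[X²] = (1/10)·16 + (3/10)·36 + (1/5)·81 + (2/5)·121
     = 77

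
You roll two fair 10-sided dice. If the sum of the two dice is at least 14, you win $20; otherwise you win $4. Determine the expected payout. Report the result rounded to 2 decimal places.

E[payout] = (18/25)·4 + (7/25)·20 = 212/25
≈ $8.48

$8.48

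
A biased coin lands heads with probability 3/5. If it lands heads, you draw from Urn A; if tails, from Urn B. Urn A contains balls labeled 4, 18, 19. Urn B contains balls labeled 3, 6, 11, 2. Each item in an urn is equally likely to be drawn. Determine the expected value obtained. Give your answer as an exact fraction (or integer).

E[X | Urn A] = (4 + 18 + 19)/3 = 41/3
E[X | Urn B] = (3 + 6 + 11 + 2)/4 = 11/2
E[X] = (3/5)·41/3 + (2/5)·11/2 = 52/5

52/5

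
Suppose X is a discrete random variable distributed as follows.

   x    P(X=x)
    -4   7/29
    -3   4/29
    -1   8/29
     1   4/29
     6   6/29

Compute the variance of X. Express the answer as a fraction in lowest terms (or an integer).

10840/841

E[X] = (7/29)·(-4) + (4/29)·(-3) + (8/29)·(-1) + (4/29)·1 + (6/29)·6 = -8/29
E[X²] = (7/29)·16 + (4/29)·9 + (8/29)·1 + (4/29)·1 + (6/29)·36 = 376/29
Var(X) = 376/29 − (-8/29)² = 10840/841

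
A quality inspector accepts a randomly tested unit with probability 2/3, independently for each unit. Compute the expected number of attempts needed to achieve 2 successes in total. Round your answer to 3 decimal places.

By linearity (sum of 2 independent geometric waits), E[trials] = 2/p = 2/(2/3) = 3.
≈ 3.000

3.000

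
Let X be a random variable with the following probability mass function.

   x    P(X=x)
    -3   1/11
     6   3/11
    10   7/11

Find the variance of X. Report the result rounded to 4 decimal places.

E[X] = (1/11)·(-3) + (3/11)·6 + (7/11)·10 = 85/11
E[X²] = (1/11)·9 + (3/11)·36 + (7/11)·100 = 817/11
Var(X) = 817/11 − (85/11)² = 1762/121 ≈ 14.5620

14.5620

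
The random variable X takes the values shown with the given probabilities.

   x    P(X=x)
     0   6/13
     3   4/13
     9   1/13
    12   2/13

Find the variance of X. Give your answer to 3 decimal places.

19.172

E[X] = (6/13)·0 + (4/13)·3 + (1/13)·9 + (2/13)·12 = 45/13
E[X²] = (6/13)·0 + (4/13)·9 + (1/13)·81 + (2/13)·144 = 405/13
Var(X) = 405/13 − (45/13)² = 3240/169 ≈ 19.172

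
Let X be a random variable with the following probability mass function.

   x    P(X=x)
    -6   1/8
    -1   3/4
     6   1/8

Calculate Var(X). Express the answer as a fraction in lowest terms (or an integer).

147/16

E[X] = (1/8)·(-6) + (3/4)·(-1) + (1/8)·6 = -3/4
E[X²] = (1/8)·36 + (3/4)·1 + (1/8)·36 = 39/4
Var(X) = 39/4 − (-3/4)² = 147/16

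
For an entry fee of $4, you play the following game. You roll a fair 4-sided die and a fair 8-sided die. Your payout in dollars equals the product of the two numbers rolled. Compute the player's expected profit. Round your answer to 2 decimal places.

$7.25

Distribution of the product of the two numbers rolled: 1 w.p. 1/32, 2 w.p. 1/16, 3 w.p. 1/16, 4 w.p. 3/32, 5 w.p. 1/32, 6 w.p. 3/32, …
E[payout] = (1/32)·1 + (1/16)·2 + (1/16)·3 + (3/32)·4 + (1/32)·5 + (3/32)·6 + (1/32)·7 + (3/32)·8 + (1/32)·9 + (1/32)·10 + (3/32)·12 + (1/32)·14 + (1/32)·15 + (1/16)·16 + (1/32)·18 + (1/32)·20 + (1/32)·21 + (1/16)·24 + (1/32)·28 + (1/32)·32 = 45/4
Expected profit = 45/4 − 4 = 29/4 ≈ $7.25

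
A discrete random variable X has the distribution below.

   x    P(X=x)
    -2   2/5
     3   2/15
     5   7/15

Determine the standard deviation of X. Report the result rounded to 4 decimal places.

E[X] = 29/15, E[X²] = 217/15
Var(X) = E[X²] − (E[X])² = 217/15 − 841/225 = 2414/225
SD(X) = √(2414/225) ≈ 3.2755

3.2755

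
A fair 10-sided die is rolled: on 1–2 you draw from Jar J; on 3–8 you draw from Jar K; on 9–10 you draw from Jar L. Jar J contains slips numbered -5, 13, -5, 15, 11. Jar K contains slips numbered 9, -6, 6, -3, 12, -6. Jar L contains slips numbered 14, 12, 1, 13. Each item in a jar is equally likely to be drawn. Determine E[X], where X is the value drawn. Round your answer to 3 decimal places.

E[X | Jar J] = (-5 + 13 − 5 + 15 + 11)/5 = 29/5
E[X | Jar K] = (9 − 6 + 6 − 3 + 12 − 6)/6 = 2
E[X | Jar L] = (14 + 12 + 1 + 13)/4 = 10
E[X] = (1/5)·29/5 + (3/5)·2 + (1/5)·10 = 109/25 ≈ 4.360

4.360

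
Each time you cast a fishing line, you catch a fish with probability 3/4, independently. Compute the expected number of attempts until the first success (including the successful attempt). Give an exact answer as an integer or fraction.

For a geometric distribution, E[trials] = 1/p = 1/(3/4) = 4/3.

4/3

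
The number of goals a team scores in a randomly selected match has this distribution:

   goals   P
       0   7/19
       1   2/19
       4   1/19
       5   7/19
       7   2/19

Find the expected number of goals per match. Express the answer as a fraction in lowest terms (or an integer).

55/19

E[X] = (7/19)·0 + (2/19)·1 + (1/19)·4 + (7/19)·5 + (2/19)·7
     = 55/19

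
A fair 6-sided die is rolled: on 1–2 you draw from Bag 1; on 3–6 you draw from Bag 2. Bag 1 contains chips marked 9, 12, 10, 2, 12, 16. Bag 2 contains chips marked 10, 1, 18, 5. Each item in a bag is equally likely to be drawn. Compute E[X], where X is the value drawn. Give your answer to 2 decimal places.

9.06

E[X | Bag 1] = (9 + 12 + 10 + 2 + 12 + 16)/6 = 61/6
E[X | Bag 2] = (10 + 1 + 18 + 5)/4 = 17/2
E[X] = (1/3)·61/6 + (2/3)·17/2 = 163/18 ≈ 9.06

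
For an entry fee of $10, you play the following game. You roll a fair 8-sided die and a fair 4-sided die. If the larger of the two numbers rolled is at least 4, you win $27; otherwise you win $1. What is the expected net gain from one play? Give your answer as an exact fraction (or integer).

155/16 dollars

E[payout] = (9/32)·1 + (23/32)·27 = 315/16
Expected profit = 315/16 − 10 = 155/16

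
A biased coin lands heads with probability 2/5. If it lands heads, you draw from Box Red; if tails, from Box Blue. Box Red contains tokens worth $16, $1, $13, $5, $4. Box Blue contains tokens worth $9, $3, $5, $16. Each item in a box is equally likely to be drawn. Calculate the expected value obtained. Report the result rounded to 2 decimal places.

$8.07

E[X | Box Red] = (16 + 1 + 13 + 5 + 4)/5 = 39/5
E[X | Box Blue] = (9 + 3 + 5 + 16)/4 = 33/4
E[X] = (2/5)·39/5 + (3/5)·33/4 = 807/100 ≈ 8.07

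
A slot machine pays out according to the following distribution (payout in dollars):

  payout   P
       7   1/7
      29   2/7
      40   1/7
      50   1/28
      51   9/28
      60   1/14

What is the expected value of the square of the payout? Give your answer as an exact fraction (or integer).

E[X²] = (1/7)·49 + (2/7)·841 + (1/7)·1600 + (1/28)·2500 + (9/28)·2601 + (1/14)·3600
     = 46433/28

46433/28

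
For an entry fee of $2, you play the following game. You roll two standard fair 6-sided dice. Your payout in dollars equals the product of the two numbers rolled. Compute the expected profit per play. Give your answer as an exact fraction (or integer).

Distribution of the product of the two numbers rolled: 1 w.p. 1/36, 2 w.p. 1/18, 3 w.p. 1/18, 4 w.p. 1/12, 5 w.p. 1/18, 6 w.p. 1/9, …
E[payout] = (1/36)·1 + (1/18)·2 + (1/18)·3 + (1/12)·4 + (1/18)·5 + (1/9)·6 + (1/18)·8 + (1/36)·9 + (1/18)·10 + (1/9)·12 + (1/18)·15 + (1/36)·16 + (1/18)·18 + (1/18)·20 + (1/18)·24 + (1/36)·25 + (1/18)·30 + (1/36)·36 = 49/4
Expected profit = 49/4 − 2 = 41/4

41/4 dollars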